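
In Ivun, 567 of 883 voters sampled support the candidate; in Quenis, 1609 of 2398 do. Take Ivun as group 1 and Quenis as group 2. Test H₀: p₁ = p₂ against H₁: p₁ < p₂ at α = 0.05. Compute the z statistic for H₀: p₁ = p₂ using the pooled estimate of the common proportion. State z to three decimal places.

z = -1.551

p̂₁ = 567/883 ≈ 0.64213, p̂₂ = 1609/2398 ≈ 0.67098.
Pooled p̂ = (567+1609)/(883+2398) = 2176/3281 = 0.66321.
SE = √(p̂(1−p̂)(1/n₁+1/n₂)) = √(0.66321·0.33679·0.00154952) = √(0.000346103) = 0.01860.
z = (0.64213 − 0.67098)/0.01860 = -0.02885/0.01860 = -1.551.
p-value = P(Z < -1.551) ≈ 0.0605; since p > α = 0.05, fail to reject H₀.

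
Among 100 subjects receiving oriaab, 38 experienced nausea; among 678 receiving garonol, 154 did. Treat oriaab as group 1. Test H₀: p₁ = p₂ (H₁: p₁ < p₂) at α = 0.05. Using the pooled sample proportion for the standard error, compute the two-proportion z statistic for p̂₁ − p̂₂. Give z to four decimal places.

p̂₁ = 38/100 = 0.380000, p̂₂ = 154/678 = 0.227139.
Pooled p̂ = (38+154)/(100+678) = 192/778 = 0.246787.
SE = √(p̂(1−p̂)(1/n₁+1/n₂)) = √(0.246787·0.753213·0.0114749) = √(0.00213299) = 0.046184.
z = (0.380000 − 0.227139)/0.046184 = 0.152861/0.046184 = 3.3098.
p-value = P(Z < 3.310) ≈ 0.9995; since p > α = 0.05, fail to reject H₀.

z = 3.3098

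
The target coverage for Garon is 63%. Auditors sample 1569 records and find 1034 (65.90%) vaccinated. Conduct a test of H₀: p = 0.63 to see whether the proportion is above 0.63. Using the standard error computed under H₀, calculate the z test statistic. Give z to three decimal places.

z = 2.381

p̂ = 1034/1569 ≈ 0.65902.
SE = √(p₀(1−p₀)/n) = √(0.2331/1569) = 0.01219.
z = (0.65902 − 0.63)/0.01219 = 0.02902/0.01219 = 2.381.
p-value = P(Z > 2.381) ≈ 0.0086.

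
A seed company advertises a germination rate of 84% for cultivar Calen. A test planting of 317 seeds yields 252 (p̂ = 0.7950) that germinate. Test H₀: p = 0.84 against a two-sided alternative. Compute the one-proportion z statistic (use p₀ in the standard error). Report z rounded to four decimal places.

p̂ = 252/317 = 0.7949527.
Standard error under H₀: √(0.84×0.16/317) = 0.0205906.
z = (0.7949527 − 0.84)/0.0205906 = -0.0450473/0.0205906 = -2.1878.
p-value = 2·P(Z > 2.188) ≈ 0.0287.

z = -2.1878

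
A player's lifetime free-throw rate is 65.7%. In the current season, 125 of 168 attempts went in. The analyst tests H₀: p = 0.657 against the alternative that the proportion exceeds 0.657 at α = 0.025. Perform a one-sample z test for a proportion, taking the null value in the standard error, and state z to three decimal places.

p̂ = 125/168 = 0.74405.
Standard error under H₀: √(0.657×0.343/168) = 0.03662.
z = (0.74405 − 0.657)/0.03662 = 0.08705/0.03662 = 2.377.
p-value = P(Z > 2.377) ≈ 0.0087; since p < α = 0.025, reject H₀.

z = 2.377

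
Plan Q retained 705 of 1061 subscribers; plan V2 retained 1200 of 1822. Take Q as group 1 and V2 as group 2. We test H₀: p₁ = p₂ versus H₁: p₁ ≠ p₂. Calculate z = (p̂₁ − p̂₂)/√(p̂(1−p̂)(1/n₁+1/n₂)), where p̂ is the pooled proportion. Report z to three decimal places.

p̂₁ = 705/1061 = 0.66447, p̂₂ = 1200/1822 = 0.65862.
Pooled p̂ = (705+1200)/(1061+1822) = 1905/2883 = 0.66077.
SE = √(0.224153 × 0.00149135) = 0.01828.
z = (0.66447 − 0.65862)/0.01828 = 0.00585/0.01828 = 0.320.
Two-sided p-value ≈ 2·Φ(−0.320) = 0.7490.

z = 0.320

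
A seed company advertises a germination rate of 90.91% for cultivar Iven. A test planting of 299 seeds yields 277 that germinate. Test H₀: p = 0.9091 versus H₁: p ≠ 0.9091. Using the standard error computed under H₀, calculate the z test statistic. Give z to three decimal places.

z = 1.042

p̂ = 277/299 ≈ 0.92642.
Standard error under H₀: √(0.9091×0.0909/299) = 0.01662.
z = (0.92642 − 0.9091)/0.01662 = 0.01732/0.01662 = 1.042.
p-value = 2·P(Z > 1.042) ≈ 0.2975.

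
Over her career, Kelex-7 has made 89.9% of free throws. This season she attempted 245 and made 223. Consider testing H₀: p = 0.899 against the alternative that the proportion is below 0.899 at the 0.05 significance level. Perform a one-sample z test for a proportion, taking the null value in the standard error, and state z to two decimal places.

z = 0.58

p̂ = 223/245 = 0.9102.
Under H₀, SE = √(0.899·0.101/245) = √(0.000370608) = 0.0193.
z = (0.9102 − 0.899)/0.0193 = 0.0112/0.0193 = 0.58.
p-value = P(Z < 0.582) ≈ 0.7197, so at α = 0.05 we fail to reject H₀.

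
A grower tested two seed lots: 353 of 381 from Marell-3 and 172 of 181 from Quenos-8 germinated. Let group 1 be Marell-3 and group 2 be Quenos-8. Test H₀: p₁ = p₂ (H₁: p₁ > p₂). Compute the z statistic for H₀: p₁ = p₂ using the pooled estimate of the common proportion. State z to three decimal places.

p̂₁ = 353/381 = 0.92651, p̂₂ = 172/181 = 0.95028.
Pooled p̂ = (353+172)/(381+181) = 525/562 = 0.93416.
SE = √(p̂(1−p̂)(1/n₁+1/n₂)) = √(0.93416·0.06584·0.00814953) = √(0.000501212) = 0.02239.
z = (0.92651 − 0.95028)/0.02239 = -0.02377/0.02239 = -1.062.
p-value = P(Z > -1.062) ≈ 0.8558.

z = -1.062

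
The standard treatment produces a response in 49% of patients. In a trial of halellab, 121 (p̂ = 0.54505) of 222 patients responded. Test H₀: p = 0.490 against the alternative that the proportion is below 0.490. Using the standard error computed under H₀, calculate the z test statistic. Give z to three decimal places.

z = 1.641

p̂ = 121/222 = 0.54505.
Under H₀, SE = √(0.49·0.51/222) = √(0.00112568) = 0.03355.
z = (0.54505 − 0.49)/0.03355 = 0.05505/0.03355 = 1.641.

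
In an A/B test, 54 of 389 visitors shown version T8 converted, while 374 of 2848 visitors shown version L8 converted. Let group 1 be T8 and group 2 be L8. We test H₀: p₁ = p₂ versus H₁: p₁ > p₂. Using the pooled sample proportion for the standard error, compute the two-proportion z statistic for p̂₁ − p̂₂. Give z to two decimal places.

p̂₁ = 54/389 = 0.1388, p̂₂ = 374/2848 = 0.1313.
Pooled p̂ = (54+374)/(389+2848) = 428/3237 = 0.1322.
SE = √(0.114739 × 0.00292182) = 0.0183.
z = (0.1388 − 0.1313)/0.0183 = 0.0075/0.0183 = 0.41.
p-value = P(Z > 0.409) ≈ 0.3411.

z = 0.41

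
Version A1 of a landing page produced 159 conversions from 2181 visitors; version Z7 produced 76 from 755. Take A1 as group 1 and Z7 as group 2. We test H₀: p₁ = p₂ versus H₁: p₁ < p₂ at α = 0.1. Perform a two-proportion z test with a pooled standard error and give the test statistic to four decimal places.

p̂₁ = 159/2181 = 0.0729023, p̂₂ = 76/755 = 0.1006623.
Pooled p̂ = (159+76)/(2181+755) = 235/2936 = 0.0800409.
SE = √(p̂(1−p̂)(1/n₁+1/n₂)) = √(0.0800409·0.9199591·0.00178301) = √(0.000131291) = 0.0114582.
z = (0.0729023 − 0.1006623)/0.0114582 = -0.0277600/0.0114582 = -2.4227.
p-value = P(Z < -2.423) ≈ 0.0077; since p < α = 0.1, reject H₀.

z = -2.4227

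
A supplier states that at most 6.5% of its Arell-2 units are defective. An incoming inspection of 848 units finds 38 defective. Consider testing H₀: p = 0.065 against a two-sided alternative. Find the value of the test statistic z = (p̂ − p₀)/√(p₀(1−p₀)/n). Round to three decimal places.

p̂ = 38/848 = 0.044811.
SE = √(p₀(1−p₀)/n) = √(0.060775/848) = 0.008466.
z = (0.044811 − 0.065)/0.008466 = -0.020189/0.008466 = -2.385.

z = -2.385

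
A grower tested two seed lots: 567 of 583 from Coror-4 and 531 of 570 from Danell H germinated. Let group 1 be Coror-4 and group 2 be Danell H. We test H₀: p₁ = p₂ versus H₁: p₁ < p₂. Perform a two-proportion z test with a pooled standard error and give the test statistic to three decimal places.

z = 3.264

p̂₁ = 567/583 ≈ 0.972556, p̂₂ = 531/570 ≈ 0.931579.
Pooled p̂ = (567+531)/(583+570) = 1098/1153 = 0.952298.
SE = √(p̂(1−p̂)(1/n₁+1/n₂)) = √(0.952298·0.047702·0.00346965) = √(0.000157613) = 0.012554.
z = (0.972556 − 0.931579)/0.012554 = 0.040977/0.012554 = 3.264.
p-value = P(Z < 3.264) ≈ 0.9995.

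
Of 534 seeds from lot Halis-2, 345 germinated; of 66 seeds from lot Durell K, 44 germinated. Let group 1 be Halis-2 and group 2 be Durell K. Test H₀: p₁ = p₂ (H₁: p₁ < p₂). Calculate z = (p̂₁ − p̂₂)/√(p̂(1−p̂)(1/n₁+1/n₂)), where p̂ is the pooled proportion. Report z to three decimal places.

p̂₁ = 345/534 ≈ 0.64607, p̂₂ = 44/66 ≈ 0.66667.
Pooled p̂ = (345+44)/(534+66) = 389/600 = 0.64833.
SE = √(0.227997 × 0.0170242) = 0.06230.
z = (0.64607 − 0.66667)/0.06230 = -0.02060/0.06230 = -0.331.
p-value = P(Z < -0.331) ≈ 0.3705.

z = -0.331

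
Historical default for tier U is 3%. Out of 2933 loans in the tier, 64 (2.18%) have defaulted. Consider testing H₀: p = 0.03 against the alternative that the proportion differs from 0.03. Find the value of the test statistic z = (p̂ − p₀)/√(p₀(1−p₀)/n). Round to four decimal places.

z = -2.5967

p̂ = 64/2933 ≈ 0.0218207.
SE = √(p₀(1−p₀)/n) = √(0.0291/2933) = 0.0031499.
z = (0.0218207 − 0.03)/0.0031499 = -0.0081793/0.0031499 = -2.5967.
Two-sided p-value ≈ 2·Φ(−2.597) = 0.0094.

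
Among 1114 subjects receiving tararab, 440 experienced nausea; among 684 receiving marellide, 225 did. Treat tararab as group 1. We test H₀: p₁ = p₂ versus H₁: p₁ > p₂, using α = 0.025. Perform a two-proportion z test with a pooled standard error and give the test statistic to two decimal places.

z = 2.82

p̂₁ = 440/1114 = 0.39497, p̂₂ = 225/684 = 0.32895.
Pooled p̂ = (440+225)/(1114+684) = 665/1798 = 0.36986.
SE = √(p̂(1−p̂)(1/n₁+1/n₂)) = √(0.36986·0.63014·0.00235965) = √(0.000549947) = 0.02345.
z = (0.39497 − 0.32895)/0.02345 = 0.06602/0.02345 = 2.82.
p-value = P(Z > 2.815) ≈ 0.0024; since p < α = 0.025, reject H₀.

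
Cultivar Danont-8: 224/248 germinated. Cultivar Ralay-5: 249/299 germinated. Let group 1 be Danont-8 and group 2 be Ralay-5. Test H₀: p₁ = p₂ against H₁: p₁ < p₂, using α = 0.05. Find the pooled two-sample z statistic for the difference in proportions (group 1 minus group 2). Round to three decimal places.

z = 2.398

p̂₁ = 224/248 ≈ 0.90323, p̂₂ = 249/299 ≈ 0.83278.
Pooled p̂ = (224+249)/(248+299) = 473/547 = 0.86472.
SE = √(0.116982 × 0.00737674) = 0.02938.
z = (0.90323 − 0.83278)/0.02938 = 0.07045/0.02938 = 2.398.
p-value = P(Z < 2.398) ≈ 0.9918, so at α = 0.05 we fail to reject H₀.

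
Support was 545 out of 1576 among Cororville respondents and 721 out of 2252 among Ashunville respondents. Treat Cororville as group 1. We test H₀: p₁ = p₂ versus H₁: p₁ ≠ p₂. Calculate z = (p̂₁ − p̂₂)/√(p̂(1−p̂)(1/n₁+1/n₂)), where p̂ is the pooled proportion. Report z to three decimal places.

z = 1.660

p̂₁ = 545/1576 = 0.34581, p̂₂ = 721/2252 = 0.32016.
Pooled p̂ = (545+721)/(1576+2252) = 1266/3828 = 0.33072.
SE = √(p̂(1−p̂)(1/n₁+1/n₂)) = √(0.33072·0.66928·0.00107857) = √(0.000238735) = 0.01545.
z = (0.34581 − 0.32016)/0.01545 = 0.02565/0.01545 = 1.660.
p-value = 2·P(Z > 1.660) ≈ 0.0969.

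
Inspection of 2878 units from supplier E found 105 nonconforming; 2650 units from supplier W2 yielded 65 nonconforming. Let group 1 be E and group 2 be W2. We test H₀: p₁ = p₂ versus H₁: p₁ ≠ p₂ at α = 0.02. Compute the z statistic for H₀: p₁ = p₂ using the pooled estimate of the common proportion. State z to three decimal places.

p̂₁ = 105/2878 = 0.036484, p̂₂ = 65/2650 = 0.024528.
Pooled p̂ = (105+65)/(2878+2650) = 170/5528 = 0.030753.
SE = √(p̂(1−p̂)(1/n₁+1/n₂)) = √(0.030753·0.969247·0.000724822) = √(2.16046e-05) = 0.004648.
z = (0.036484 − 0.024528)/0.004648 = 0.011956/0.004648 = 2.572.
p-value = 2·P(Z > 2.572) ≈ 0.0101; since p < α = 0.02, reject H₀.

z = 2.572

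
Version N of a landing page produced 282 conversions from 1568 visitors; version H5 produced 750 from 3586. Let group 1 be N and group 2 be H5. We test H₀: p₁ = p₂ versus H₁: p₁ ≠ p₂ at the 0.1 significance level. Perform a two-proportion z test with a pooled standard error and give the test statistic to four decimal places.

z = -2.4184

p̂₁ = 282/1568 = 0.1798469, p̂₂ = 750/3586 = 0.2091467.
Pooled p̂ = (282+750)/(1568+3586) = 1032/5154 = 0.2002328.
SE = √(0.16014 × 0.000916617) = 0.0121156.
z = (0.1798469 − 0.2091467)/0.0121156 = -0.0292998/0.0121156 = -2.4184.
p-value = 2·P(Z > 2.418) ≈ 0.0156; since p < α = 0.1, reject H₀.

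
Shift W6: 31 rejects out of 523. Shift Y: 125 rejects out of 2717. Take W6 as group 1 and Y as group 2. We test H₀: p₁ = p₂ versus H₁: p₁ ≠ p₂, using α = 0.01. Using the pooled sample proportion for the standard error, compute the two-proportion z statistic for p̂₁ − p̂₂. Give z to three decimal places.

p̂₁ = 31/523 ≈ 0.059273, p̂₂ = 125/2717 ≈ 0.046007.
Pooled p̂ = (31+125)/(523+2717) = 156/3240 = 0.048148.
SE = √(p̂(1−p̂)(1/n₁+1/n₂)) = √(0.048148·0.951852·0.0022801) = √(0.000104497) = 0.010222.
z = (0.059273 − 0.046007)/0.010222 = 0.013266/0.010222 = 1.298.
Two-sided p-value ≈ 2·Φ(−1.298) = 0.1943, so at α = 0.01 we fail to reject H₀.

z = 1.298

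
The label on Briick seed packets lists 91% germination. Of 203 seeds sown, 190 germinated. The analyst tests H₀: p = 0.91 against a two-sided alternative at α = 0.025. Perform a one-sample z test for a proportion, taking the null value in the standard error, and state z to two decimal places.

p̂ = 190/203 ≈ 0.9360.
Under H₀, SE = √(0.91·0.09/203) = √(0.000403448) = 0.0201.
z = (0.9360 − 0.91)/0.0201 = 0.0260/0.0201 = 1.29.
Two-sided p-value ≈ 2·Φ(−1.292) = 0.1962; since p > α = 0.025, fail to reject H₀.

z = 1.29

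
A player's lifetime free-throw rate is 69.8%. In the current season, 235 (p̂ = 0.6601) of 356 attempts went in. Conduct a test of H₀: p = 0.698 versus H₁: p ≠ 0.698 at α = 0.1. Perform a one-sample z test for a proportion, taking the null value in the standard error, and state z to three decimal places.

p̂ = 235/356 ≈ 0.66011.
Standard error under H₀: √(0.698×0.302/356) = 0.02433.
z = (0.66011 − 0.698)/0.02433 = -0.03789/0.02433 = -1.557.
Two-sided p-value ≈ 2·Φ(−1.557) = 0.1195. With α = 0.1, fail to reject H₀.

z = -1.557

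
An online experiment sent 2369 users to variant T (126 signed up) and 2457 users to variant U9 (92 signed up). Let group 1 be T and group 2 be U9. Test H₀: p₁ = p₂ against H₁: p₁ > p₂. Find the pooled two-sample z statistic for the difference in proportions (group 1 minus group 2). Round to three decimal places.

z = 2.633

p̂₁ = 126/2369 ≈ 0.053187, p̂₂ = 92/2457 ≈ 0.037444.
Pooled p̂ = (126+92)/(2369+2457) = 218/4826 = 0.045172.
SE = √(0.0431315 × 0.000829119) = 0.005980.
z = (0.053187 − 0.037444)/0.005980 = 0.015743/0.005980 = 2.633.
p-value = P(Z > 2.633) ≈ 0.0042.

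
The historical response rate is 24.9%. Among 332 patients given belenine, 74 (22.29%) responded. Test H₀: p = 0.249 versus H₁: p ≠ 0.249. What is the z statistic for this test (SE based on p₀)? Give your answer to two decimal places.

p̂ = 74/332 = 0.2229.
SE = √(p₀(1−p₀)/n) = √(0.187/332) = 0.0237.
z = (0.2229 − 0.249)/0.0237 = -0.0261/0.0237 = -1.10.

z = -1.10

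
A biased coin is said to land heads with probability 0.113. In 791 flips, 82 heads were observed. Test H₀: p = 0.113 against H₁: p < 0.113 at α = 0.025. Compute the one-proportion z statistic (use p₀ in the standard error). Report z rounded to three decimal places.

z = -0.829

p̂ = 82/791 ≈ 0.10367.
Standard error under H₀: √(0.113×0.887/791) = 0.01126.
z = (0.10367 − 0.113)/0.01126 = -0.00933/0.01126 = -0.829.
p-value = P(Z < -0.829) ≈ 0.2035, so at α = 0.025 we fail to reject H₀.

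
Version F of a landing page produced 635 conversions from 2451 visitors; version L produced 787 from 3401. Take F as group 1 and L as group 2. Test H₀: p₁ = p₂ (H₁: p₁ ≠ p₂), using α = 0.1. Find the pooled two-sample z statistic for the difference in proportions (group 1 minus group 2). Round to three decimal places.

p̂₁ = 635/2451 ≈ 0.259078, p̂₂ = 787/3401 ≈ 0.231403.
Pooled p̂ = (635+787)/(2451+3401) = 1422/5852 = 0.242994.
SE = √(0.183948 × 0.000702028) = 0.011364.
z = (0.259078 − 0.231403)/0.011364 = 0.027675/0.011364 = 2.435.
p-value = 2·P(Z > 2.435) ≈ 0.0149; since p < α = 0.1, reject H₀.

z = 2.435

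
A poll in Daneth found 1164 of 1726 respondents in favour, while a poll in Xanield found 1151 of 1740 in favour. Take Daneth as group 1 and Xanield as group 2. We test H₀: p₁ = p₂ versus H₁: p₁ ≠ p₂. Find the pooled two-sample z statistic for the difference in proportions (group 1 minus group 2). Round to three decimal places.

p̂₁ = 1164/1726 = 0.67439, p̂₂ = 1151/1740 = 0.66149.
Pooled p̂ = (1164+1151)/(1726+1740) = 2315/3466 = 0.66792.
SE = √(0.221804 × 0.00115409) = 0.01600.
z = (0.67439 − 0.66149)/0.01600 = 0.01290/0.01600 = 0.806.
Two-sided p-value ≈ 2·Φ(−0.806) = 0.4202.

z = 0.806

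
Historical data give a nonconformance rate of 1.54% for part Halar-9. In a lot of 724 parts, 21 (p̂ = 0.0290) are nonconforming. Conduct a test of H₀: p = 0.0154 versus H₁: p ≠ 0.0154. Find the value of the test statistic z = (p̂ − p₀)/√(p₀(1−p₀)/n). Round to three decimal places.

p̂ = 21/724 ≈ 0.029006.
Standard error under H₀: √(0.0154×0.9846/724) = 0.004576.
z = (0.029006 − 0.0154)/0.004576 = 0.013606/0.004576 = 2.973.
Two-sided p-value ≈ 2·Φ(−2.973) = 0.0029.

z = 2.973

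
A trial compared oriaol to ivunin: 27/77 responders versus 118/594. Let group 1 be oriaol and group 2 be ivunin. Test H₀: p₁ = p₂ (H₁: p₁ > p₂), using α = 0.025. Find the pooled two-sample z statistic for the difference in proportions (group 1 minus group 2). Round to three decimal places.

z = 3.049

p̂₁ = 27/77 ≈ 0.35065, p̂₂ = 118/594 ≈ 0.19865.
Pooled p̂ = (27+118)/(77+594) = 145/671 = 0.21610.
SE = √(p̂(1−p̂)(1/n₁+1/n₂)) = √(0.21610·0.78390·0.0146705) = √(0.00248516) = 0.04985.
z = (0.35065 − 0.19865)/0.04985 = 0.15200/0.04985 = 3.049.
p-value = P(Z > 3.049) ≈ 0.0011; since p < α = 0.025, reject H₀.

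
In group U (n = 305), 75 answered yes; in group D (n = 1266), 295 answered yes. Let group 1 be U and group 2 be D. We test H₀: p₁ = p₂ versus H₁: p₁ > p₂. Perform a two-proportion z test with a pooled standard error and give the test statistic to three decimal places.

p̂₁ = 75/305 = 0.24590, p̂₂ = 295/1266 = 0.23302.
Pooled p̂ = (75+295)/(305+1266) = 370/1571 = 0.23552.
SE = √(0.18005 × 0.00406858) = 0.02707.
z = (0.24590 − 0.23302)/0.02707 = 0.01288/0.02707 = 0.476.

z = 0.476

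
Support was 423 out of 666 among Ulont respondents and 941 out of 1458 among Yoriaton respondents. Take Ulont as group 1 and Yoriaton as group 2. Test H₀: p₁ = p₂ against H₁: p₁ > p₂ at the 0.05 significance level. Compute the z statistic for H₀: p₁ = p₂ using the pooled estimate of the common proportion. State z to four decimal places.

p̂₁ = 423/666 = 0.635135, p̂₂ = 941/1458 = 0.645405.
Pooled p̂ = (423+941)/(666+1458) = 1364/2124 = 0.642185.
SE = √(0.229784 × 0.00218737) = 0.022419.
z = (0.635135 − 0.645405)/0.022419 = -0.010270/0.022419 = -0.4581.
p-value = P(Z > -0.458) ≈ 0.6765; since p > α = 0.05, fail to reject H₀.

z = -0.4581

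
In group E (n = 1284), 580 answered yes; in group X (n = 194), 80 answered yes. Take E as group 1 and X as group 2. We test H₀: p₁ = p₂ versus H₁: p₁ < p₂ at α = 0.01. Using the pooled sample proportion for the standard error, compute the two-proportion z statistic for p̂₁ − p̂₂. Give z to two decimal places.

p̂₁ = 580/1284 = 0.4517, p̂₂ = 80/194 = 0.4124.
Pooled p̂ = (580+80)/(1284+194) = 660/1478 = 0.4465.
SE = √(0.247143 × 0.00593346) = 0.0383.
z = (0.4517 − 0.4124)/0.0383 = 0.0393/0.0383 = 1.03.
p-value = P(Z < 1.027) ≈ 0.8479, so at α = 0.01 we fail to reject H₀.

z = 1.03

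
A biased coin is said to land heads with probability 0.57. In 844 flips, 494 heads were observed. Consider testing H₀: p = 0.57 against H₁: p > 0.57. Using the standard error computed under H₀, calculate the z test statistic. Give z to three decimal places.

p̂ = 494/844 = 0.58531.
SE = √(p₀(1−p₀)/n) = √(0.2451/844) = 0.01704.
z = (0.58531 − 0.57)/0.01704 = 0.01531/0.01704 = 0.898.
p-value = P(Z > 0.898) ≈ 0.1845.

z = 0.898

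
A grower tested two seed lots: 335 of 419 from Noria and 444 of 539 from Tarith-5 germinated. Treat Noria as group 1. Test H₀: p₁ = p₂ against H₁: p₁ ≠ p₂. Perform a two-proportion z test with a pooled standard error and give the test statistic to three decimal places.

z = -0.954

p̂₁ = 335/419 = 0.79952, p̂₂ = 444/539 = 0.82375.
Pooled p̂ = (335+444)/(419+539) = 779/958 = 0.81315.
SE = √(p̂(1−p̂)(1/n₁+1/n₂)) = √(0.81315·0.18685·0.00424192) = √(0.000644499) = 0.02539.
z = (0.79952 − 0.82375)/0.02539 = -0.02423/0.02539 = -0.954.
p-value = 2·P(Z > 0.954) ≈ 0.3400.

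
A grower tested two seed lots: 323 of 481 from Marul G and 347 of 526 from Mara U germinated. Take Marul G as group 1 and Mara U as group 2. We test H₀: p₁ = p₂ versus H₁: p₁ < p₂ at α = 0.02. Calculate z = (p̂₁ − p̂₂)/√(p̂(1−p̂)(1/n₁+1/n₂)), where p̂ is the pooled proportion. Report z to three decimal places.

z = 0.397

p̂₁ = 323/481 = 0.67152, p̂₂ = 347/526 = 0.65970.
Pooled p̂ = (323+347)/(481+526) = 670/1007 = 0.66534.
SE = √(0.222662 × 0.00398014) = 0.02977.
z = (0.67152 − 0.65970)/0.02977 = 0.01182/0.02977 = 0.397.
p-value = P(Z < 0.397) ≈ 0.6544, so at α = 0.02 we fail to reject H₀.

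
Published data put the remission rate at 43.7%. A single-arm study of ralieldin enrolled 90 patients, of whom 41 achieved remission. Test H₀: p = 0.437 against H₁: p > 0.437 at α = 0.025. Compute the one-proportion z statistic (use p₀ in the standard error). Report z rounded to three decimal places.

z = 0.355

p̂ = 41/90 ≈ 0.45556.
Standard error under H₀: √(0.437×0.563/90) = 0.05228.
z = (0.45556 − 0.437)/0.05228 = 0.01856/0.05228 = 0.355.
p-value = P(Z > 0.355) ≈ 0.3613, so at α = 0.025 we fail to reject H₀.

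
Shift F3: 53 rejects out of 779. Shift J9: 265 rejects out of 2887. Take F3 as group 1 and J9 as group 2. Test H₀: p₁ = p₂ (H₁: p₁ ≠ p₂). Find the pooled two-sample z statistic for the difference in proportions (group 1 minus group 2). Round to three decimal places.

p̂₁ = 53/779 = 0.068036, p̂₂ = 265/2887 = 0.091791.
Pooled p̂ = (53+265)/(779+2887) = 318/3666 = 0.086743.
SE = √(p̂(1−p̂)(1/n₁+1/n₂)) = √(0.086743·0.913257·0.00163008) = √(0.000129133) = 0.011364.
z = (0.068036 − 0.091791)/0.011364 = -0.023755/0.011364 = -2.090.

z = -2.090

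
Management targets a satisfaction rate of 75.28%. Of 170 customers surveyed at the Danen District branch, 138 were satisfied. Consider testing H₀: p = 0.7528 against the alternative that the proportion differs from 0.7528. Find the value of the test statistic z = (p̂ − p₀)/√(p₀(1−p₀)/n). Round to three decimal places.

z = 1.782

p̂ = 138/170 ≈ 0.81176.
SE = √(p₀(1−p₀)/n) = √(0.18609/170) = 0.03309.
z = (0.81176 − 0.7528)/0.03309 = 0.05896/0.03309 = 1.782.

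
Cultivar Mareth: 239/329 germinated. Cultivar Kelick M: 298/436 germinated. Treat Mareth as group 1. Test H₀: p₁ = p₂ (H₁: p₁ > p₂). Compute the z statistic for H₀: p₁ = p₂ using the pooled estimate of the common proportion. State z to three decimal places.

p̂₁ = 239/329 = 0.72644, p̂₂ = 298/436 = 0.68349.
Pooled p̂ = (239+298)/(329+436) = 537/765 = 0.70196.
SE = √(0.209212 × 0.00533309) = 0.03340.
z = (0.72644 − 0.68349)/0.03340 = 0.04295/0.03340 = 1.286.

z = 1.286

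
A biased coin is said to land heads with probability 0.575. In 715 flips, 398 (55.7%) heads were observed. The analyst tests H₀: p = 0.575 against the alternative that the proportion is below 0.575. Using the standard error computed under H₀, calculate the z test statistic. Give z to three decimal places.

z = -0.993

p̂ = 398/715 = 0.55664.
Under H₀, SE = √(0.575·0.425/715) = √(0.000341783) = 0.01849.
z = (0.55664 − 0.575)/0.01849 = -0.01836/0.01849 = -0.993.
p-value = P(Z < -0.993) ≈ 0.1604.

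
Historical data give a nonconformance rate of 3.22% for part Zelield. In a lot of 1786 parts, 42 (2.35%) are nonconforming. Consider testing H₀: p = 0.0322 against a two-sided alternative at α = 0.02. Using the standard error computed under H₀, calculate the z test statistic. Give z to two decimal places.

z = -2.08

p̂ = 42/1786 ≈ 0.02352.
SE = √(p₀(1−p₀)/n) = √(0.031163/1786) = 0.00418.
z = (0.02352 − 0.0322)/0.00418 = -0.00868/0.00418 = -2.08.
p-value = 2·P(Z > 2.079) ≈ 0.0376, so at α = 0.02 we fail to reject H₀.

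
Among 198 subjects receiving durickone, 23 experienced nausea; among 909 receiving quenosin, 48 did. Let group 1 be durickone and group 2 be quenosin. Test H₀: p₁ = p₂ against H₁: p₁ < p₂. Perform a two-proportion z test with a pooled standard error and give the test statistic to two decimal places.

z = 3.30

p̂₁ = 23/198 ≈ 0.1162, p̂₂ = 48/909 ≈ 0.0528.
Pooled p̂ = (23+48)/(198+909) = 71/1107 = 0.0641.
SE = √(0.0600237 × 0.00615062) = 0.0192.
z = (0.1162 − 0.0528)/0.0192 = 0.0634/0.0192 = 3.30.
p-value = P(Z < 3.297) ≈ 0.9995.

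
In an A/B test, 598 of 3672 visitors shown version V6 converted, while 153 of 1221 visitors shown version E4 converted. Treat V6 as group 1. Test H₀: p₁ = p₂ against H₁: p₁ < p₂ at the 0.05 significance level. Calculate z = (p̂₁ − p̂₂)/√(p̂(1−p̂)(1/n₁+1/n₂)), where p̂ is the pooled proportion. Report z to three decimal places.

p̂₁ = 598/3672 = 0.162854, p̂₂ = 153/1221 = 0.125307.
Pooled p̂ = (598+153)/(3672+1221) = 751/4893 = 0.153485.
SE = √(p̂(1−p̂)(1/n₁+1/n₂)) = √(0.153485·0.846515·0.00109133) = √(0.000141794) = 0.011908.
z = (0.162854 − 0.125307)/0.011908 = 0.037547/0.011908 = 3.153.
p-value = P(Z < 3.153) ≈ 0.9992, so at α = 0.05 we fail to reject H₀.

z = 3.153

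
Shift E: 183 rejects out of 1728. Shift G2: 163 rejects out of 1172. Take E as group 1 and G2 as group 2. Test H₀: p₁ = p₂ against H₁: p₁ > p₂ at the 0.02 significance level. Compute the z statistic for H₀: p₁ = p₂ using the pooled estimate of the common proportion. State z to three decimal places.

p̂₁ = 183/1728 ≈ 0.105903, p̂₂ = 163/1172 ≈ 0.139078.
Pooled p̂ = (183+163)/(1728+1172) = 346/2900 = 0.119310.
SE = √(p̂(1−p̂)(1/n₁+1/n₂)) = √(0.119310·0.880690·0.00143195) = √(0.000150462) = 0.012266.
z = (0.105903 − 0.139078)/0.012266 = -0.033175/0.012266 = -2.705.
p-value = P(Z > -2.705) ≈ 0.9966, so at α = 0.02 we fail to reject H₀.

z = -2.705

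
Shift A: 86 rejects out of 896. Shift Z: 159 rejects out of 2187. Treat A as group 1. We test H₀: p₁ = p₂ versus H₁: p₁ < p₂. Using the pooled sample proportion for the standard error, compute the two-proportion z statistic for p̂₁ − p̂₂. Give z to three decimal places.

p̂₁ = 86/896 ≈ 0.09598, p̂₂ = 159/2187 ≈ 0.07270.
Pooled p̂ = (86+159)/(896+2187) = 245/3083 = 0.07947.
SE = √(0.0731529 × 0.00157332) = 0.01073.
z = (0.09598 − 0.07270)/0.01073 = 0.02328/0.01073 = 2.170.
p-value = P(Z < 2.170) ≈ 0.9850.

z = 2.170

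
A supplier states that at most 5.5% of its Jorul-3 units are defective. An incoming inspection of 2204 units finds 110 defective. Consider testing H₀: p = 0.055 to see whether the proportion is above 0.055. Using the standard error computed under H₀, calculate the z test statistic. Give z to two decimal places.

z = -1.05

p̂ = 110/2204 = 0.04991.
Standard error under H₀: √(0.055×0.945/2204) = 0.00486.
z = (0.04991 − 0.055)/0.00486 = -0.00509/0.00486 = -1.05.
p-value = P(Z > -1.048) ≈ 0.8528.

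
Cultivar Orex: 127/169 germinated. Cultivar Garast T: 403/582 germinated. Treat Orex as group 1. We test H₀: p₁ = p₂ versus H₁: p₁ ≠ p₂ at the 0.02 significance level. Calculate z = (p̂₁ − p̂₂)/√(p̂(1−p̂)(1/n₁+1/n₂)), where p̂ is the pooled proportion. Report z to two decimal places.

z = 1.48

p̂₁ = 127/169 ≈ 0.7515, p̂₂ = 403/582 ≈ 0.6924.
Pooled p̂ = (127+403)/(169+582) = 530/751 = 0.7057.
SE = √(p̂(1−p̂)(1/n₁+1/n₂)) = √(0.7057·0.2943·0.00763537) = √(0.00158569) = 0.0398.
z = (0.7515 − 0.6924)/0.0398 = 0.0591/0.0398 = 1.48.
Two-sided p-value ≈ 2·Φ(−1.483) = 0.1382, so at α = 0.02 we fail to reject H₀.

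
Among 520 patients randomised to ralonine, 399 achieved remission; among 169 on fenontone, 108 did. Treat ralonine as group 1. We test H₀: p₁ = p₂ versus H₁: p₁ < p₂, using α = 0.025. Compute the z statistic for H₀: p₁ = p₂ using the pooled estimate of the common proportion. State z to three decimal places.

p̂₁ = 399/520 ≈ 0.76731, p̂₂ = 108/169 ≈ 0.63905.
Pooled p̂ = (399+108)/(520+169) = 507/689 = 0.73585.
SE = √(p̂(1−p̂)(1/n₁+1/n₂)) = √(0.73585·0.26415·0.00784024) = √(0.00152395) = 0.03904.
z = (0.76731 − 0.63905)/0.03904 = 0.12826/0.03904 = 3.285.
p-value = P(Z < 3.285) ≈ 0.9995. With α = 0.025, fail to reject H₀.

z = 3.285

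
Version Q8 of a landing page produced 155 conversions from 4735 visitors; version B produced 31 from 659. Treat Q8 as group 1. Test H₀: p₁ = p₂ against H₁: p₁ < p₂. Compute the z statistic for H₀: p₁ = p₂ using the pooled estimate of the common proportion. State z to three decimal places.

p̂₁ = 155/4735 = 0.032735, p̂₂ = 31/659 = 0.047041.
Pooled p̂ = (155+31)/(4735+659) = 186/5394 = 0.034483.
SE = √(0.0332937 × 0.00172864) = 0.007586.
z = (0.032735 − 0.047041)/0.007586 = -0.014306/0.007586 = -1.886.

z = -1.886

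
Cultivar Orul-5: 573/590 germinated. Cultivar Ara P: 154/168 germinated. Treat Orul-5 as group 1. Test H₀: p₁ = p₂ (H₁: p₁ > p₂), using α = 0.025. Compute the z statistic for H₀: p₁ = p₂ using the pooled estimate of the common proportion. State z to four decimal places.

z = 3.1479

p̂₁ = 573/590 = 0.971186, p̂₂ = 154/168 = 0.916667.
Pooled p̂ = (573+154)/(590+168) = 727/758 = 0.959103.
SE = √(p̂(1−p̂)(1/n₁+1/n₂)) = √(0.959103·0.040897·0.0076473) = √(0.000299962) = 0.017319.
z = (0.971186 − 0.916667)/0.017319 = 0.054519/0.017319 = 3.1479.
p-value = P(Z > 3.148) ≈ 0.0008. With α = 0.025, reject H₀.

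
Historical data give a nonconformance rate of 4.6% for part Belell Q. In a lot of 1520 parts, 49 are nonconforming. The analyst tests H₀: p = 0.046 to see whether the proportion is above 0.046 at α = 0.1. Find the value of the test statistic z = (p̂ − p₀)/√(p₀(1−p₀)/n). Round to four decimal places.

p̂ = 49/1520 ≈ 0.032237.
Under H₀, SE = √(0.046·0.954/1520) = √(2.88711e-05) = 0.005373.
z = (0.032237 − 0.046)/0.005373 = -0.013763/0.005373 = -2.5615.
p-value = P(Z > -2.561) ≈ 0.9948; since p > α = 0.1, fail to reject H₀.

z = -2.5615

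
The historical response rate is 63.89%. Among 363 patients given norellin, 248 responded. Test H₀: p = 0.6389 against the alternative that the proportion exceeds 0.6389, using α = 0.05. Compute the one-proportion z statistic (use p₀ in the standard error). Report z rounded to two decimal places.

p̂ = 248/363 ≈ 0.6832.
Standard error under H₀: √(0.6389×0.3611/363) = 0.0252.
z = (0.6832 − 0.6389)/0.0252 = 0.0443/0.0252 = 1.76.
p-value = P(Z > 1.757) ≈ 0.0395, so at α = 0.05 we reject H₀.

z = 1.76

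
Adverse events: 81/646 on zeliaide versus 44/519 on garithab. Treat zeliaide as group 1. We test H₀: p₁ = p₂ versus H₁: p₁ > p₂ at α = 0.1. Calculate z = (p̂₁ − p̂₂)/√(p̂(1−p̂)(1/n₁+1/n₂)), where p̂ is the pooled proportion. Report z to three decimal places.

z = 2.226

p̂₁ = 81/646 ≈ 0.12539, p̂₂ = 44/519 ≈ 0.08478.
Pooled p̂ = (81+44)/(646+519) = 125/1165 = 0.10730.
SE = √(0.0957837 × 0.00347477) = 0.01824.
z = (0.12539 − 0.08478)/0.01824 = 0.04061/0.01824 = 2.226.
p-value = P(Z > 2.226) ≈ 0.0130. With α = 0.1, reject H₀.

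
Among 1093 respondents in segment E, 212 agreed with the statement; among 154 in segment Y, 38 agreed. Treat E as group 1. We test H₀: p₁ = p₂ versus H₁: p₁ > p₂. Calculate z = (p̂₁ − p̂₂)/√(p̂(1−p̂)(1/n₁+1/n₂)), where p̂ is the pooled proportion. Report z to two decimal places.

p̂₁ = 212/1093 ≈ 0.1940, p̂₂ = 38/154 ≈ 0.2468.
Pooled p̂ = (212+38)/(1093+154) = 250/1247 = 0.2005.
SE = √(0.160288 × 0.00740842) = 0.0345.
z = (0.1940 − 0.2468)/0.0345 = -0.0528/0.0345 = -1.53.
p-value = P(Z > -1.532) ≈ 0.9372.

z = -1.53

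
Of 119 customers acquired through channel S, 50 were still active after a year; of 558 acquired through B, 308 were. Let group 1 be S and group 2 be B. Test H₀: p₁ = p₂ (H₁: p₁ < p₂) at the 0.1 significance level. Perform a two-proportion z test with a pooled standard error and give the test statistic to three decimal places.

z = -2.615

p̂₁ = 50/119 = 0.42017, p̂₂ = 308/558 = 0.55197.
Pooled p̂ = (50+308)/(119+558) = 358/677 = 0.52880.
SE = √(p̂(1−p̂)(1/n₁+1/n₂)) = √(0.52880·0.47120·0.0101955) = √(0.00254041) = 0.05040.
z = (0.42017 − 0.55197)/0.05040 = -0.13180/0.05040 = -2.615.
p-value = P(Z < -2.615) ≈ 0.0045. With α = 0.1, reject H₀.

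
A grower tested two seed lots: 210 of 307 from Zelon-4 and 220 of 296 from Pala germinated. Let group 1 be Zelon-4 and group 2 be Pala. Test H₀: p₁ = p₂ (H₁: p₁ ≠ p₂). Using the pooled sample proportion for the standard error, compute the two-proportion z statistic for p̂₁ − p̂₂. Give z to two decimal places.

p̂₁ = 210/307 ≈ 0.6840, p̂₂ = 220/296 ≈ 0.7432.
Pooled p̂ = (210+220)/(307+296) = 430/603 = 0.7131.
SE = √(p̂(1−p̂)(1/n₁+1/n₂)) = √(0.7131·0.2869·0.00663571) = √(0.00135759) = 0.0368.
z = (0.6840 − 0.7432)/0.0368 = -0.0592/0.0368 = -1.61.

z = -1.61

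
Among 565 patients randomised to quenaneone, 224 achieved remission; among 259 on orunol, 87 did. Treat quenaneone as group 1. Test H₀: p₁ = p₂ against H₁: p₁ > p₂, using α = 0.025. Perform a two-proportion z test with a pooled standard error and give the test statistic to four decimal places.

p̂₁ = 224/565 ≈ 0.396460, p̂₂ = 87/259 ≈ 0.335907.
Pooled p̂ = (224+87)/(565+259) = 311/824 = 0.377427.
SE = √(0.234976 × 0.00563092) = 0.036375.
z = (0.396460 − 0.335907)/0.036375 = 0.060553/0.036375 = 1.6647.
p-value = P(Z > 1.665) ≈ 0.0480. With α = 0.025, fail to reject H₀.

z = 1.6647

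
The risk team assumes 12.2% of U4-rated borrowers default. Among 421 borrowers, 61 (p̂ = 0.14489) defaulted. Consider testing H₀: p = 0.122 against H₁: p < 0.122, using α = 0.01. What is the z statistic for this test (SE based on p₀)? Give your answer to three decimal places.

z = 1.435

p̂ = 61/421 = 0.14489.
Under H₀, SE = √(0.122·0.878/421) = √(0.000254432) = 0.01595.
z = (0.14489 − 0.122)/0.01595 = 0.02289/0.01595 = 1.435.
p-value = P(Z < 1.435) ≈ 0.9244; since p > α = 0.01, fail to reject H₀.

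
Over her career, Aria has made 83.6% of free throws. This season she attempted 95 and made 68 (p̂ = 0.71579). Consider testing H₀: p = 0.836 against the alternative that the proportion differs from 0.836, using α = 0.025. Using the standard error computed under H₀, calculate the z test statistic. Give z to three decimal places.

z = -3.164

p̂ = 68/95 = 0.71579.
SE = √(p₀(1−p₀)/n) = √(0.1371/95) = 0.03799.
z = (0.71579 − 0.836)/0.03799 = -0.12021/0.03799 = -3.164.
p-value = 2·P(Z > 3.164) ≈ 0.0016, so at α = 0.025 we reject H₀.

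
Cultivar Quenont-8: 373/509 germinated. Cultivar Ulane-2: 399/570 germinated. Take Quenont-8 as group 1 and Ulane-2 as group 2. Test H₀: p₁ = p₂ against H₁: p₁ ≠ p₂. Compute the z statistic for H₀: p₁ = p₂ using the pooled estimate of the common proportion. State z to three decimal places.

p̂₁ = 373/509 = 0.73281, p̂₂ = 399/570 = 0.70000.
Pooled p̂ = (373+399)/(509+570) = 772/1079 = 0.71548.
SE = √(p̂(1−p̂)(1/n₁+1/n₂)) = √(0.71548·0.28452·0.00371902) = √(0.00075708) = 0.02752.
z = (0.73281 − 0.70000)/0.02752 = 0.03281/0.02752 = 1.192.
Two-sided p-value ≈ 2·Φ(−1.192) = 0.2331.

z = 1.192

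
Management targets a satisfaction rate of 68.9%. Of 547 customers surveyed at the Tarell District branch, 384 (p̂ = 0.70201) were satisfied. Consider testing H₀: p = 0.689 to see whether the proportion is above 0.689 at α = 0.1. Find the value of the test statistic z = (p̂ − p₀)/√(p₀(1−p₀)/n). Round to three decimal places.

z = 0.657

p̂ = 384/547 ≈ 0.70201.
Standard error under H₀: √(0.689×0.311/547) = 0.01979.
z = (0.70201 − 0.689)/0.01979 = 0.01301/0.01979 = 0.657.
p-value = P(Z > 0.657) ≈ 0.2555; since p > α = 0.1, fail to reject H₀.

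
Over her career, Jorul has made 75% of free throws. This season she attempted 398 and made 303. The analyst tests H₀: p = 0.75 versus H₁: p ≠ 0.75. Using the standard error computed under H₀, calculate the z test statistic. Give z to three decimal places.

p̂ = 303/398 ≈ 0.76131.
Under H₀, SE = √(0.75·0.25/398) = √(0.000471106) = 0.02170.
z = (0.76131 − 0.75)/0.02170 = 0.01131/0.02170 = 0.521.

z = 0.521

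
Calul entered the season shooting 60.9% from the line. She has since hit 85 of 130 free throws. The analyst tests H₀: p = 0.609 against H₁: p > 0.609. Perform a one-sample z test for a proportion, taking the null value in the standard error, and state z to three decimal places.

p̂ = 85/130 ≈ 0.65385.
Standard error under H₀: √(0.609×0.391/130) = 0.04280.
z = (0.65385 − 0.609)/0.04280 = 0.04485/0.04280 = 1.048.

z = 1.048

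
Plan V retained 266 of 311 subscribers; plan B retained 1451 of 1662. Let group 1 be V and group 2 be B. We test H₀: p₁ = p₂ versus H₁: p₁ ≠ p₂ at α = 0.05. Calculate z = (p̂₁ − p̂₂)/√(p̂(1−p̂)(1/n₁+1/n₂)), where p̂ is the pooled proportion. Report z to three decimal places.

p̂₁ = 266/311 ≈ 0.85531, p̂₂ = 1451/1662 ≈ 0.87304.
Pooled p̂ = (266+1451)/(311+1662) = 1717/1973 = 0.87025.
SE = √(p̂(1−p̂)(1/n₁+1/n₂)) = √(0.87025·0.12975·0.00381712) = √(0.000431014) = 0.02076.
z = (0.85531 − 0.87304)/0.02076 = -0.01773/0.02076 = -0.854.
Two-sided p-value ≈ 2·Φ(−0.854) = 0.3929; since p > α = 0.05, fail to reject H₀.

z = -0.854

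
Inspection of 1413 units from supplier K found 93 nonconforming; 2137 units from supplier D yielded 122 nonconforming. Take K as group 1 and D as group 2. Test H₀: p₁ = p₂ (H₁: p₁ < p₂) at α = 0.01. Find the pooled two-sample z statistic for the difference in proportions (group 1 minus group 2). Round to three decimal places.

p̂₁ = 93/1413 ≈ 0.06582, p̂₂ = 122/2137 ≈ 0.05709.
Pooled p̂ = (93+122)/(1413+2137) = 215/3550 = 0.06056.
SE = √(p̂(1−p̂)(1/n₁+1/n₂)) = √(0.06056·0.93944·0.00117566) = √(6.68897e-05) = 0.00818.
z = (0.06582 − 0.05709)/0.00818 = 0.00873/0.00818 = 1.067.
p-value = P(Z < 1.067) ≈ 0.8571, so at α = 0.01 we fail to reject H₀.

z = 1.067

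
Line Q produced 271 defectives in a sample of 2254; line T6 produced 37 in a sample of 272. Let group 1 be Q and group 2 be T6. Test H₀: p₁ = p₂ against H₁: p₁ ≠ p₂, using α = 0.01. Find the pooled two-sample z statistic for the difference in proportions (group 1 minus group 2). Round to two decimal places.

z = -0.75

p̂₁ = 271/2254 = 0.1202, p̂₂ = 37/272 = 0.1360.
Pooled p̂ = (271+37)/(2254+272) = 308/2526 = 0.1219.
SE = √(p̂(1−p̂)(1/n₁+1/n₂)) = √(0.1219·0.8781·0.00412013) = √(0.000441119) = 0.0210.
z = (0.1202 − 0.1360)/0.0210 = -0.0158/0.0210 = -0.75.
p-value = 2·P(Z > 0.752) ≈ 0.4519, so at α = 0.01 we fail to reject H₀.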